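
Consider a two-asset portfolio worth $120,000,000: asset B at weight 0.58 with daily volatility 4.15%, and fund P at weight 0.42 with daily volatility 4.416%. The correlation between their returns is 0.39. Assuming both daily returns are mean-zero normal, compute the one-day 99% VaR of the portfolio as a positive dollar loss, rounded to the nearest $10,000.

σ_p² = 0.58²·4.15² + 0.42²·4.416² + 2·0.39·0.58·0.42·4.15·4.416 = 12.7158 (%²).
σ_p = √12.7158 = 3.566%.
At 99%, z = 2.326.
VaR = 2.326 × 3.566% = 8.295%; on $120,000,000 that is $9,954,000.

$9,950,000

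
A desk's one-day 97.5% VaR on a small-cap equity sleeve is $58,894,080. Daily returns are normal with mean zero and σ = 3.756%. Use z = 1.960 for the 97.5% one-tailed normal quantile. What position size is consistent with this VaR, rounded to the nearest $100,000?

VaR as a fraction of value: z·σ = 1.960 × 3.756% = 7.36176%.
Position = $58,894,080 / 0.0736176 = $800,000,000.

$800,000,000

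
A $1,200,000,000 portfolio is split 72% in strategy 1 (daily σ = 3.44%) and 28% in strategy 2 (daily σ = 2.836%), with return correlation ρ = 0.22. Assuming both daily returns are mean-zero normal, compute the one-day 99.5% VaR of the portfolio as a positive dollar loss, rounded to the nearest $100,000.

σ_p² = 0.72²·3.44² + 0.28²·2.836² + 2·0.22·0.72·0.28·3.44·2.836 = 7.6305 (%²).
σ_p = √7.6305 = 2.762%.
At 99.5%, z = 2.576.
VaR = 2.576 × 2.762% = 7.115%; on $1,200,000,000 that is $85,380,000.

$85,400,000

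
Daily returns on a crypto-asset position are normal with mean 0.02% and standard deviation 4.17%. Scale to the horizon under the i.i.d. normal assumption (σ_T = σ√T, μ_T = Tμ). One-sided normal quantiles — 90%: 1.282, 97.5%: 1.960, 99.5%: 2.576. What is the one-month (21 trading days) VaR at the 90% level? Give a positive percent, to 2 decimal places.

24.08%

σ_{21d} = 4.17% × √21 = 19.109%; μ_{21d} = 21 × 0.02% = 0.420%.
VaR = −(0.420%) + 1.282 × 19.109% = 24.078%.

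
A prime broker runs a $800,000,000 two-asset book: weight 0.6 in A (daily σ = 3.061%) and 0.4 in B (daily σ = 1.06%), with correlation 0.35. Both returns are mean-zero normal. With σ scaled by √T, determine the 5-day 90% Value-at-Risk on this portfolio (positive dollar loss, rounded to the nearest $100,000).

σ_p = √(0.6²·3.061² + 0.4²·1.06² + 2·0.35·0.6·0.4·3.061·1.06) = 2.024%.
σ_{5d} = 2.024% × √5 = 4.526%.
z(90%) = 1.282.
VaR = 1.282 × 4.526% = 5.802%; on $800,000,000 that is $46,416,000.

$46,400,000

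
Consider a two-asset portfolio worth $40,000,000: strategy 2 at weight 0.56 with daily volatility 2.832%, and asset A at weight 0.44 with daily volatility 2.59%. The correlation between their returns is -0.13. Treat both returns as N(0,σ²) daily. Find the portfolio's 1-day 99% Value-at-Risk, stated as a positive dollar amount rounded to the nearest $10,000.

σ_p² = 0.56²·2.832² + 0.44²·2.59² + 2·-0.13·0.56·0.44·2.832·2.59 = 3.3439 (%²).
σ_p = √3.3439 = 1.829%.
At 99%, z = 2.326.
VaR = 2.326 × 1.829% = 4.254%; on $40,000,000 that is $1,701,600.

$1,700,000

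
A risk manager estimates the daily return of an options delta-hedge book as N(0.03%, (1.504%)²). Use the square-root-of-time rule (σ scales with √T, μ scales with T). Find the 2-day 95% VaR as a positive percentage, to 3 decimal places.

At 95%, z = 1.645.
σ_{2d} = 1.504% × √2 = 2.127%; μ_{2d} = 2 × 0.03% = 0.060%.
VaR = −(0.060%) + 1.645 × 2.127% = 3.439%.

3.439%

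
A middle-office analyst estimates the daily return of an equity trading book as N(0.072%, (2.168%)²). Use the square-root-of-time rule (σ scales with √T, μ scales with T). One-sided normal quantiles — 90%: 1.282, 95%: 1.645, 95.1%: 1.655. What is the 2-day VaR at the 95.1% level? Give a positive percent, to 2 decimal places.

4.93%

σ_{2d} = 2.168% × √2 = 3.066%; μ_{2d} = 2 × 0.072% = 0.144%.
VaR = −(0.144%) + 1.655 × 3.066% = 4.930%.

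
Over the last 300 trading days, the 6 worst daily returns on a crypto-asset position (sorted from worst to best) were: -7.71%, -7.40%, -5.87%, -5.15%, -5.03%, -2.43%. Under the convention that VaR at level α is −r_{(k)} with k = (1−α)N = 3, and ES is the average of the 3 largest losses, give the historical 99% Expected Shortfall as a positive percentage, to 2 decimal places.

6.99%

The 3 worst returns sum to -20.98%.
ES = −(-20.98%) / 3 = 6.9933…% ≈ 6.99%.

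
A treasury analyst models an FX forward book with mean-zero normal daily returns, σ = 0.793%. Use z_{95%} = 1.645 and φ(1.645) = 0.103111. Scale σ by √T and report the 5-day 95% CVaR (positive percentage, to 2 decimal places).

σ_{5d} = 0.793% × √5 = 1.773%.
ES multiplier = φ(z)/(1−α) = 0.103111/0.05 = 2.062.
ES = 1.773% × 2.062 = 3.656%.

3.66%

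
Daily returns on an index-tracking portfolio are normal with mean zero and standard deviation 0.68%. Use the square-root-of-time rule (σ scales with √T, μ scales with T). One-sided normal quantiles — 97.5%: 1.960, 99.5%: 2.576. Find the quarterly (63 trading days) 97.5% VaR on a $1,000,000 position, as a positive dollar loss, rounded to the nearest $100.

σ_{63d} = 0.68% × √63 = 5.397%.
VaR = 1.960 × 5.397% = 10.578%.
On $1,000,000: 0.10578 × $1,000,000 = $105,780.

$105,800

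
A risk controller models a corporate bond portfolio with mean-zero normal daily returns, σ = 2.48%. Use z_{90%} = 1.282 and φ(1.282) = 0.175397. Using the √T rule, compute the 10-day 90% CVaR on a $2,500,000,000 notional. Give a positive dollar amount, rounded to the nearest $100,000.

$343,900,000

σ_{10d} = 2.48% × √10 = 7.842%.
ES multiplier = φ(z)/(1−α) = 0.175397/0.1 = 1.754.
ES = 7.842% × 1.754 = 13.755%; on $2,500,000,000: $343,875,000.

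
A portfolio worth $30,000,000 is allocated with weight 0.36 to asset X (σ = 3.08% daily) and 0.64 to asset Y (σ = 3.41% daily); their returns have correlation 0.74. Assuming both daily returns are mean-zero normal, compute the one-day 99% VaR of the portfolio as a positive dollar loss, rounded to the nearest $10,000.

σ_p² = 0.36²·3.08² + 0.64²·3.41² + 2·0.74·0.36·0.64·3.08·3.41 = 9.5737 (%²).
σ_p = √9.5737 = 3.094%.
At 99%, z = 2.326.
VaR = 2.326 × 3.094% = 7.197%; on $30,000,000 that is $2,159,100.

$2,160,000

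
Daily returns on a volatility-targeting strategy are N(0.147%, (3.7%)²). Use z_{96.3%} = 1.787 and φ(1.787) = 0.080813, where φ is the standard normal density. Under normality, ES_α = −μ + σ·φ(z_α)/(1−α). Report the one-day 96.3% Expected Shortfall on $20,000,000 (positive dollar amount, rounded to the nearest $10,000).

Tail multiplier: φ(z)/(1−α) = 0.080813 / 0.037 = 2.184.
ES = −(0.147%) + 3.7% × 2.184 = 7.934%.
On $20,000,000: 0.07934 × $20,000,000 = $1,586,800.

$1,590,000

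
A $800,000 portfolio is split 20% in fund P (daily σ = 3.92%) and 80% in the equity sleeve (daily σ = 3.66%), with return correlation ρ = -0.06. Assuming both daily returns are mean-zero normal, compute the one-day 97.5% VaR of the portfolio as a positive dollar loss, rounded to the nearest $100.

σ_p² = 0.2²·3.92² + 0.8²·3.66² + 2·-0.06·0.2·0.8·3.92·3.66 = 8.9124 (%²).
σ_p = √8.9124 = 2.985%.
At 97.5%, z = 1.960.
VaR = 1.960 × 2.985% = 5.851%; on $800,000 that is $46,808.

$46,800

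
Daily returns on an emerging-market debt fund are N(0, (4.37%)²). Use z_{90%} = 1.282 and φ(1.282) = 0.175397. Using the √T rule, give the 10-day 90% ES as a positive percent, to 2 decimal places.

σ_{10d} = 4.37% × √10 = 13.819%.
ES multiplier = φ(z)/(1−α) = 0.175397/0.1 = 1.754.
ES = 13.819% × 1.754 = 24.239%.

24.24%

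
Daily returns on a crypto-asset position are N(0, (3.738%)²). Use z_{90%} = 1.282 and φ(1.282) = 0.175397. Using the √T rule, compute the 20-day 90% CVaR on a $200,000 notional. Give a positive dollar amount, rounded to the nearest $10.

$58,640

σ_{20d} = 3.738% × √20 = 16.717%.
ES multiplier = φ(z)/(1−α) = 0.175397/0.1 = 1.754.
ES = 16.717% × 1.754 = 29.322%; on $200,000: $58,644.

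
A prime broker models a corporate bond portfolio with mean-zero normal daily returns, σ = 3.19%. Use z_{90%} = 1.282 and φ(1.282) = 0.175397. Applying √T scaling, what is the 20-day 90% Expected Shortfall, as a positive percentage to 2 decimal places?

σ_{20d} = 3.19% × √20 = 14.266%.
ES multiplier = φ(z)/(1−α) = 0.175397/0.1 = 1.754.
ES = 14.266% × 1.754 = 25.023%.

25.02%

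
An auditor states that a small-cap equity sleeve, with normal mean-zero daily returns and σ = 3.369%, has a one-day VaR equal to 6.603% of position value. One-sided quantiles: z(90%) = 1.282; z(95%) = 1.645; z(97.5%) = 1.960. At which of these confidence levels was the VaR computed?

97.5%

Implied z = VaR/σ = 6.603 / 3.369 = 1.960.
This matches z(97.5%) = 1.960.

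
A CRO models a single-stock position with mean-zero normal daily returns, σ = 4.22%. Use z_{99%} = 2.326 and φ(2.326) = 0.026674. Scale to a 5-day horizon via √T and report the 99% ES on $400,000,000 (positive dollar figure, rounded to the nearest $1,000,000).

$101,000,000

σ_{5d} = 4.22% × √5 = 9.436%.
ES multiplier = φ(z)/(1−α) = 0.026674/0.01 = 2.667.
ES = 9.436% × 2.667 = 25.166%; on $400,000,000: $100,664,000.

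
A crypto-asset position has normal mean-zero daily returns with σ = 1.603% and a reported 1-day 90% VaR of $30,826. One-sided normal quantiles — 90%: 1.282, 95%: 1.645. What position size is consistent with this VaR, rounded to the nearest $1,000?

VaR as a fraction of value: z·σ = 1.282 × 1.603% = 2.05505%.
Position = $30,826 / 0.0205505 = $1,500,015.

$1,500,000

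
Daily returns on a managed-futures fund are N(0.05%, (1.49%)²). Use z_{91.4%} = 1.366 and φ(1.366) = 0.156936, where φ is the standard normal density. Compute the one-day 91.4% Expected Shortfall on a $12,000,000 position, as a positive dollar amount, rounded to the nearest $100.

$320,300

Tail multiplier: φ(z)/(1−α) = 0.156936 / 0.086 = 1.825.
ES = −(0.05%) + 1.49% × 1.825 = 2.669%.
On $12,000,000: 0.02669 × $12,000,000 = $320,280.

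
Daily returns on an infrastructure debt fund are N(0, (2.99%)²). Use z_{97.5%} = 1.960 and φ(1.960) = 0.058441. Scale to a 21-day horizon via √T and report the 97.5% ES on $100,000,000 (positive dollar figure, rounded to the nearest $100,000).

σ_{21d} = 2.99% × √21 = 13.702%.
ES multiplier = φ(z)/(1−α) = 0.058441/0.025 = 2.338.
ES = 13.702% × 2.338 = 32.035%; on $100,000,000: $32,035,000.

$32,000,000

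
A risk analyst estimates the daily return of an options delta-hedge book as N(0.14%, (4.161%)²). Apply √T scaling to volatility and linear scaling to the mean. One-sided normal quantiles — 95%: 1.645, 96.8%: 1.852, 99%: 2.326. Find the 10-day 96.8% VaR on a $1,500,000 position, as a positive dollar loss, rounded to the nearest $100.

$344,500

σ_{10d} = 4.161% × √10 = 13.158%; μ_{10d} = 10 × 0.14% = 1.400%.
VaR = −(1.400%) + 1.852 × 13.158% = 22.969%.
On $1,500,000: 0.22969 × $1,500,000 = $344,535.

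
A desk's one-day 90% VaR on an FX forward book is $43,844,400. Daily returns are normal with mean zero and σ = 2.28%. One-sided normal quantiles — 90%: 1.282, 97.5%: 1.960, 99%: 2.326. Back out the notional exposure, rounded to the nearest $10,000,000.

VaR as a fraction of value: z·σ = 1.282 × 2.28% = 2.92296%.
Position = $43,844,400 / 0.0292296 = $1,500,000,000.

$1,500,000,000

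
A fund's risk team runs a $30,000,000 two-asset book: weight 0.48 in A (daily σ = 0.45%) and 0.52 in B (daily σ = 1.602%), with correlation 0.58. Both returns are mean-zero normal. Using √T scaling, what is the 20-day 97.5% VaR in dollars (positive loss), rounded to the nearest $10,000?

$2,560,000

σ_p = √(0.48²·0.45² + 0.52²·1.602² + 2·0.58·0.48·0.52·0.45·1.602) = 0.974%.
σ_{20d} = 0.974% × √20 = 4.356%.
z(97.5%) = 1.960.
VaR = 1.960 × 4.356% = 8.538%; on $30,000,000 that is $2,561,400.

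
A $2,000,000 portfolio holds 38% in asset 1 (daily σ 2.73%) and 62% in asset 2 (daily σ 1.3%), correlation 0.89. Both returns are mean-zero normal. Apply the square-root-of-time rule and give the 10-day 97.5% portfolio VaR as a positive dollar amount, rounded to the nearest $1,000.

σ_p = √(0.38²·2.73² + 0.62²·1.3² + 2·0.89·0.38·0.62·2.73·1.3) = 1.793%.
σ_{10d} = 1.793% × √10 = 5.670%.
z(97.5%) = 1.960.
VaR = 1.960 × 5.670% = 11.113%; on $2,000,000 that is $222,260.

$222,000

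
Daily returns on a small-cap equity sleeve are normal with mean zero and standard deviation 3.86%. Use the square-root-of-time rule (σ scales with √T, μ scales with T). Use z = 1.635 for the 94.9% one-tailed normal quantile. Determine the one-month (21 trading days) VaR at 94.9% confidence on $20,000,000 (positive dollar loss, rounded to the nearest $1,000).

$5,784,000

σ_{21d} = 3.86% × √21 = 17.689%.
VaR = 1.635 × 17.689% = 28.922%.
On $20,000,000: 0.28922 × $20,000,000 = $5,784,400.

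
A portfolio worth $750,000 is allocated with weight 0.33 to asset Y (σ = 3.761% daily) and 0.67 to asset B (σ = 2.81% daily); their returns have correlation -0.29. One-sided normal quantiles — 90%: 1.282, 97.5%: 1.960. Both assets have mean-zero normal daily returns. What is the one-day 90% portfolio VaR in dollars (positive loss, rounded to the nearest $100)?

σ_p² = 0.33²·3.761² + 0.67²·2.81² + 2·-0.29·0.33·0.67·3.761·2.81 = 3.7297 (%²).
σ_p = √3.7297 = 1.931%.
VaR = 1.282 × 1.931% = 2.476%; on $750,000 that is $18,570.

$18,600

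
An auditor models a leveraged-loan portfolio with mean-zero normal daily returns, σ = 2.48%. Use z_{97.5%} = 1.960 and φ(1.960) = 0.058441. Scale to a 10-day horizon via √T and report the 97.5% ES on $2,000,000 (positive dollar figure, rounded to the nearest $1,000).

$367,000

σ_{10d} = 2.48% × √10 = 7.842%.
ES multiplier = φ(z)/(1−α) = 0.058441/0.025 = 2.338.
ES = 7.842% × 2.338 = 18.335%; on $2,000,000: $366,700.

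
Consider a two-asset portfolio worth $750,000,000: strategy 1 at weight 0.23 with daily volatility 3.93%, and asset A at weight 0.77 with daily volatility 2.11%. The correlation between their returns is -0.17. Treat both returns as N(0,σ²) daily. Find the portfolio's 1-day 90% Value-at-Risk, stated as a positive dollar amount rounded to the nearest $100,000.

σ_p² = 0.23²·3.93² + 0.77²·2.11² + 2·-0.17·0.23·0.77·3.93·2.11 = 2.9574 (%²).
σ_p = √2.9574 = 1.720%.
At 90%, z = 1.282.
VaR = 1.282 × 1.720% = 2.205%; on $750,000,000 that is $16,537,500.

$16,500,000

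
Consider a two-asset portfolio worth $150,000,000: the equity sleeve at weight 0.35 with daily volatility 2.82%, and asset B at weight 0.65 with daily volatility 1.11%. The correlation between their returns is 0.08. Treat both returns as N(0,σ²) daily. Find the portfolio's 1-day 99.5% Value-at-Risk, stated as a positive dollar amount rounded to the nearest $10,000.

$4,900,000

σ_p² = 0.35²·2.82² + 0.65²·1.11² + 2·0.08·0.35·0.65·2.82·1.11 = 1.6087 (%²).
σ_p = √1.6087 = 1.268%.
At 99.5%, z = 2.576.
VaR = 2.576 × 1.268% = 3.266%; on $150,000,000 that is $4,899,000.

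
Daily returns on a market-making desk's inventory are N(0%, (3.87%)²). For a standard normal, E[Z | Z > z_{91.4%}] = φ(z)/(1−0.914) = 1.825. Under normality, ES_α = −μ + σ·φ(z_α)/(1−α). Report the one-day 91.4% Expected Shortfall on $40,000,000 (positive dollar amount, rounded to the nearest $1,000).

$2,825,000

ES = 3.87% × 1.825 = 7.063%.
On $40,000,000: 0.07063 × $40,000,000 = $2,825,200.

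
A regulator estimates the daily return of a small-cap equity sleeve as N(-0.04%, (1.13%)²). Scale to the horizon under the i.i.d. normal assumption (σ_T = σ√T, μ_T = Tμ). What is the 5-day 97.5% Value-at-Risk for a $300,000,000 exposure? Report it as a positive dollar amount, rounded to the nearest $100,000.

At 97.5%, z = 1.960.
σ_{5d} = 1.13% × √5 = 2.527%; μ_{5d} = 5 × -0.04% = -0.200%.
VaR = −(-0.200%) + 1.960 × 2.527% = 5.153%.
On $300,000,000: 0.05153 × $300,000,000 = $15,459,000.

$15,500,000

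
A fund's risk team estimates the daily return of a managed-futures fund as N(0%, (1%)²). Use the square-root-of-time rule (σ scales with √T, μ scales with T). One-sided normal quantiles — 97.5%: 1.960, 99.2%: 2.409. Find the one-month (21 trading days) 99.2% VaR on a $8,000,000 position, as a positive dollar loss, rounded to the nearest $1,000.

$883,000

σ_{21d} = 1% × √21 = 4.583%.
VaR = 2.409 × 4.583% = 11.040%.
On $8,000,000: 0.11040 × $8,000,000 = $883,200.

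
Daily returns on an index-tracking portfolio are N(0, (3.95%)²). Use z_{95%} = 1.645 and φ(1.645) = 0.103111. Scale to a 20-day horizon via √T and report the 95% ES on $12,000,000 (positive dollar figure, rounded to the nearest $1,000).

σ_{20d} = 3.95% × √20 = 17.665%.
ES multiplier = φ(z)/(1−α) = 0.103111/0.05 = 2.062.
ES = 17.665% × 2.062 = 36.425%; on $12,000,000: $4,371,000.

$4,371,000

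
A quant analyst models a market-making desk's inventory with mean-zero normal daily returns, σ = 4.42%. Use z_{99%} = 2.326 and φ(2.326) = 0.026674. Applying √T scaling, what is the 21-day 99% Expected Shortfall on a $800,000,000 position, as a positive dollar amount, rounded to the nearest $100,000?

σ_{21d} = 4.42% × √21 = 20.255%.
ES multiplier = φ(z)/(1−α) = 0.026674/0.01 = 2.667.
ES = 20.255% × 2.667 = 54.020%; on $800,000,000: $432,160,000.

$432,200,000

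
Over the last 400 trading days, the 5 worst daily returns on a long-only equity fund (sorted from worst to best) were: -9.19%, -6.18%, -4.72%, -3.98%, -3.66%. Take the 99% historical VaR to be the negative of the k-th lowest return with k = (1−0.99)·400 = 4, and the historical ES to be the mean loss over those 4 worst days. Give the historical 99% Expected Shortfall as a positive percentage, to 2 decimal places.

6.02%

The 4 worst returns sum to -24.07%.
ES = −(-24.07%) / 4 = 6.0175% ≈ 6.02%.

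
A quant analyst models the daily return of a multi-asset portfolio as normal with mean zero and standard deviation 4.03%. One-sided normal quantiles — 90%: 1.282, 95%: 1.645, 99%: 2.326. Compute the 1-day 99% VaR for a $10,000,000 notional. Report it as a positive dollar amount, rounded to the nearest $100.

$937,400

VaR = z·σ = 2.326 × 4.03% = 9.374%.
On $10,000,000: 0.09374 × $10,000,000 = $937,400.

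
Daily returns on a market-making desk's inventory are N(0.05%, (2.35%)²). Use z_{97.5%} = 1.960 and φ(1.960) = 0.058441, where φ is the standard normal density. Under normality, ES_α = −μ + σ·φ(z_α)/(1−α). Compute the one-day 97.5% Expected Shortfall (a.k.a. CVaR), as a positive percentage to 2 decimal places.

Tail multiplier: φ(z)/(1−α) = 0.058441 / 0.025 = 2.338.
ES = −(0.05%) + 2.35% × 2.338 = 5.444%.

5.44%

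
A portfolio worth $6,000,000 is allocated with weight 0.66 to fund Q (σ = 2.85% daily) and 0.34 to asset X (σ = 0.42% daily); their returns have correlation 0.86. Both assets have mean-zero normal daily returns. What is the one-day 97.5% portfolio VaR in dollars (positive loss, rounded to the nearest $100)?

$235,800

σ_p² = 0.66²·2.85² + 0.34²·0.42² + 2·0.86·0.66·0.34·2.85·0.42 = 4.0206 (%²).
σ_p = √4.0206 = 2.005%.
At 97.5%, z = 1.960.
VaR = 1.960 × 2.005% = 3.930%; on $6,000,000 that is $235,800.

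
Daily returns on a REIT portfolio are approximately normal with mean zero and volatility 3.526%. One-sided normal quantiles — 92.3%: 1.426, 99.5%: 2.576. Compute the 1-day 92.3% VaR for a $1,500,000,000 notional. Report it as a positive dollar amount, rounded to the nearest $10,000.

$75,420,000

VaR = z·σ = 1.426 × 3.526% = 5.028%.
On $1,500,000,000: 0.05028 × $1,500,000,000 = $75,420,000.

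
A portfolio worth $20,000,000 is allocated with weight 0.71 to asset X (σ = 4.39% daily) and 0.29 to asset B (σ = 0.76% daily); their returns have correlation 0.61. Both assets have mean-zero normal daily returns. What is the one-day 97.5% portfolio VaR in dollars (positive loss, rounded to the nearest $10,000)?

$1,280,000

σ_p² = 0.71²·4.39² + 0.29²·0.76² + 2·0.61·0.71·0.29·4.39·0.76 = 10.6017 (%²).
σ_p = √10.6017 = 3.256%.
At 97.5%, z = 1.960.
VaR = 1.960 × 3.256% = 6.382%; on $20,000,000 that is $1,276,400.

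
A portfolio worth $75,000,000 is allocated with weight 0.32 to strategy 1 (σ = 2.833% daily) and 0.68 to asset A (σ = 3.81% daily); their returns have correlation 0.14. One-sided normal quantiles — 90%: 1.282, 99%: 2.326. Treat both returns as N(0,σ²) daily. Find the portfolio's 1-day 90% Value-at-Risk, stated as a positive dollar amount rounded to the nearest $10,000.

σ_p² = 0.32²·2.833² + 0.68²·3.81² + 2·0.14·0.32·0.68·2.833·3.81 = 8.1917 (%²).
σ_p = √8.1917 = 2.862%.
VaR = 1.282 × 2.862% = 3.669%; on $75,000,000 that is $2,751,750.

$2,750,000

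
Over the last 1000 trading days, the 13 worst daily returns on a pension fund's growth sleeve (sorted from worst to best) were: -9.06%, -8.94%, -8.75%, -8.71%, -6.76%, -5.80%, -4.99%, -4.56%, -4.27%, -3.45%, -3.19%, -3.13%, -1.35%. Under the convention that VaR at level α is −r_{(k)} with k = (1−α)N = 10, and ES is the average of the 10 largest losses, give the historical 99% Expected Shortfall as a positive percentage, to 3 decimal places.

The 10 worst returns sum to -65.29%.
ES = −(-65.29%) / 10 = 6.529%.

6.529%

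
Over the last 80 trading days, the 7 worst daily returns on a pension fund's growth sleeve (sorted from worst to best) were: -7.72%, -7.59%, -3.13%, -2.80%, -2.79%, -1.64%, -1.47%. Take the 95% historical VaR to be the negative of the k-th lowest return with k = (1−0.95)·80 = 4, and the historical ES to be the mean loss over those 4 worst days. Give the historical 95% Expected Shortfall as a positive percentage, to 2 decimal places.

5.31%

The 4 worst returns sum to -21.24%.
ES = −(-21.24%) / 4 = 5.31%.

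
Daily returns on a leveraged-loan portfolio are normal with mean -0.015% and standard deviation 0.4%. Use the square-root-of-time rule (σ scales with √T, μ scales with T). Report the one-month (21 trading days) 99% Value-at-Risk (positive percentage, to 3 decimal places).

At 99%, z = 2.326.
σ_{21d} = 0.4% × √21 = 1.833%; μ_{21d} = 21 × -0.015% = -0.315%.
VaR = −(-0.315%) + 2.326 × 1.833% = 4.579%.

4.579%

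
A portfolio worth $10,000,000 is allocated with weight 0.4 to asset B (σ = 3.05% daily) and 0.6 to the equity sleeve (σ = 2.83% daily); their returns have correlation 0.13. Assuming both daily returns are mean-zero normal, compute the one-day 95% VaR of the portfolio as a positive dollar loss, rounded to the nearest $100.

σ_p² = 0.4²·3.05² + 0.6²·2.83² + 2·0.13·0.4·0.6·3.05·2.83 = 4.9102 (%²).
σ_p = √4.9102 = 2.216%.
At 95%, z = 1.645.
VaR = 1.645 × 2.216% = 3.645%; on $10,000,000 that is $364,500.

$364,500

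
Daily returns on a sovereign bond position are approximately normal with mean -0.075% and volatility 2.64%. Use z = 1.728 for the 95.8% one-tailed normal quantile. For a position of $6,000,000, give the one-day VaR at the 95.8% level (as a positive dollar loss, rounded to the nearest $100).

VaR = −μ + z·σ = −(-0.075%) + 1.728 × 2.64% = 4.637%.
On $6,000,000: 0.04637 × $6,000,000 = $278,220.

$278,200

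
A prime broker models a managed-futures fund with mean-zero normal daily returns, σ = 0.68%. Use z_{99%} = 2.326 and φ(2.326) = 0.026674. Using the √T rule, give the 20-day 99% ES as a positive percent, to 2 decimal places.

8.11%

σ_{20d} = 0.68% × √20 = 3.041%.
ES multiplier = φ(z)/(1−α) = 0.026674/0.01 = 2.667.
ES = 3.041% × 2.667 = 8.110%.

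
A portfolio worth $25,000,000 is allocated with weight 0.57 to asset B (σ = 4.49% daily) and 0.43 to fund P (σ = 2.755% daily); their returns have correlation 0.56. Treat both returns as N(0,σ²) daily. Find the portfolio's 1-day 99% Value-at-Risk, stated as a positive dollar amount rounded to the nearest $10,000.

σ_p² = 0.57²·4.49² + 0.43²·2.755² + 2·0.56·0.57·0.43·4.49·2.755 = 11.3491 (%²).
σ_p = √11.3491 = 3.369%.
At 99%, z = 2.326.
VaR = 2.326 × 3.369% = 7.836%; on $25,000,000 that is $1,959,000.

$1,960,000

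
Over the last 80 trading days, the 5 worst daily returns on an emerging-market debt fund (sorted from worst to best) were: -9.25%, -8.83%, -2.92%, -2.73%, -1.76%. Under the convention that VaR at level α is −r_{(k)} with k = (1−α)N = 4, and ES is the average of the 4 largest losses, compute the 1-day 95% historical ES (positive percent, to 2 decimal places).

5.93%

The 4 worst returns sum to -23.73%.
ES = −(-23.73%) / 4 = 5.9325% ≈ 5.93%.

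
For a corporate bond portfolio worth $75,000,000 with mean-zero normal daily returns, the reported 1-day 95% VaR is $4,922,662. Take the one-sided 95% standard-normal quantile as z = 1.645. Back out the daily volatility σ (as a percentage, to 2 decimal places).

3.99%

VaR as a fraction: $4,922,662 / $75,000,000 = 6.564%.
σ = VaR / z = 6.564% / 1.645 = 3.990%.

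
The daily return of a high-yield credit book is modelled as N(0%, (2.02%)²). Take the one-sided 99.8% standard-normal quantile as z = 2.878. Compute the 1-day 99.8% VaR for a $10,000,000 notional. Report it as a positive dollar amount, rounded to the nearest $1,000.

$581,000

VaR = z·σ = 2.878 × 2.02% = 5.814%.
On $10,000,000: 0.05814 × $10,000,000 = $581,400.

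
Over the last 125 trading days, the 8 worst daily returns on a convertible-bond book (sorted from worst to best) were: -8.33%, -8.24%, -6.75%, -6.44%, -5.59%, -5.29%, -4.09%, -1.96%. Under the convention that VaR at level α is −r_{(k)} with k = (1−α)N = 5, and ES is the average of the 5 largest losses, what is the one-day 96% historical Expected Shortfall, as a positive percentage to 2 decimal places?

7.07%

The 5 worst returns sum to -35.35%.
ES = −(-35.35%) / 5 = 7.07%.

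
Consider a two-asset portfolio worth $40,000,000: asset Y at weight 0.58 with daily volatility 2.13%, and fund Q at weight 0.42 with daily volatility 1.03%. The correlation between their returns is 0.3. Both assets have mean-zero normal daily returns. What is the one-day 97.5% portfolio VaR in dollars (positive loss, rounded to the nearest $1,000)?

$1,118,000

σ_p² = 0.58²·2.13² + 0.42²·1.03² + 2·0.3·0.58·0.42·2.13·1.03 = 2.0340 (%²).
σ_p = √2.0340 = 1.426%.
At 97.5%, z = 1.960.
VaR = 1.960 × 1.426% = 2.795%; on $40,000,000 that is $1,118,000.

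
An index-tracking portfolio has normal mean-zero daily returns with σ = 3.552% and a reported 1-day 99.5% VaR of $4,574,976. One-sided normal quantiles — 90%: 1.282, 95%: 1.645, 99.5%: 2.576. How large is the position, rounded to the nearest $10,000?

$50,000,000

VaR as a fraction of value: z·σ = 2.576 × 3.552% = 9.14995%.
Position = $4,574,976 / 0.0914995 = $50,000,000.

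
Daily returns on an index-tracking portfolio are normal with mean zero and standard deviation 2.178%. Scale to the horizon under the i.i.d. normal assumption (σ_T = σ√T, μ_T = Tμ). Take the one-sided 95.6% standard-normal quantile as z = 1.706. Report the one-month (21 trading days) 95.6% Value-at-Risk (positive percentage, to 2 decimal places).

17.03%

σ_{21d} = 2.178% × √21 = 9.981%.
VaR = 1.706 × 9.981% = 17.028%.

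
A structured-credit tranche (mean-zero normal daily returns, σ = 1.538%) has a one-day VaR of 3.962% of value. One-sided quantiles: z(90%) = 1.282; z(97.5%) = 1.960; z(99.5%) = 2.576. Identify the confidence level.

99.5%

Implied z = VaR/σ = 3.962 / 1.538 = 2.576.
This matches z(99.5%) = 2.576.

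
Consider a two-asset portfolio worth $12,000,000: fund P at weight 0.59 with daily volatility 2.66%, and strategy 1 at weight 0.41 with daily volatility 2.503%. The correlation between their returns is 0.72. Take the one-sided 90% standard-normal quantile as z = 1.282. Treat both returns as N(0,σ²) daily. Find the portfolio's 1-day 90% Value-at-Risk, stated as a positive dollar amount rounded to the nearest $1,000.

$372,000

σ_p² = 0.59²·2.66² + 0.41²·2.503² + 2·0.72·0.59·0.41·2.66·2.503 = 5.8354 (%²).
σ_p = √5.8354 = 2.416%.
VaR = 1.282 × 2.416% = 3.097%; on $12,000,000 that is $371,640.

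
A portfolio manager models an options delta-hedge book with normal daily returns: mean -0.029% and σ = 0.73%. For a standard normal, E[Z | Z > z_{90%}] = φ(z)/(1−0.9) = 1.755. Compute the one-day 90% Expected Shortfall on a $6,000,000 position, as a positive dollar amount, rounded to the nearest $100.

$78,600

ES = −(-0.029%) + 0.73% × 1.755 = 1.310%.
On $6,000,000: 0.01310 × $6,000,000 = $78,600.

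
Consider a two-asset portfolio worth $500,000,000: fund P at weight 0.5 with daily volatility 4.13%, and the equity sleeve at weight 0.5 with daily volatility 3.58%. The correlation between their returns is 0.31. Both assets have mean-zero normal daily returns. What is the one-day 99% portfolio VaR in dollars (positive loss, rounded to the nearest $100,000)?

$36,300,000

σ_p² = 0.5²·4.13² + 0.5²·3.58² + 2·0.31·0.5·0.5·4.13·3.58 = 9.7601 (%²).
σ_p = √9.7601 = 3.124%.
At 99%, z = 2.326.
VaR = 2.326 × 3.124% = 7.266%; on $500,000,000 that is $36,330,000.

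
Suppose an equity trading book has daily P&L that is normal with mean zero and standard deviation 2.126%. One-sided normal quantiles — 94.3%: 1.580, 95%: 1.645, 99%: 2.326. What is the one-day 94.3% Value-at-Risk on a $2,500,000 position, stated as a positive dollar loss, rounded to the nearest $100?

$84,000

VaR = z·σ = 1.580 × 2.126% = 3.359%.
On $2,500,000: 0.03359 × $2,500,000 = $83,975.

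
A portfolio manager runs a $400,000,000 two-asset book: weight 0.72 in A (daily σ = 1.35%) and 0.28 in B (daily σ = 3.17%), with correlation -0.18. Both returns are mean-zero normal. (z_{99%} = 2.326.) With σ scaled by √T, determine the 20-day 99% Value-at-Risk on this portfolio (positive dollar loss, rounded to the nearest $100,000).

$49,600,000

σ_p = √(0.72²·1.35² + 0.28²·3.17² + 2·-0.18·0.72·0.28·1.35·3.17) = 1.192%.
σ_{20d} = 1.192% × √20 = 5.331%.
VaR = 2.326 × 5.331% = 12.400%; on $400,000,000 that is $49,600,000.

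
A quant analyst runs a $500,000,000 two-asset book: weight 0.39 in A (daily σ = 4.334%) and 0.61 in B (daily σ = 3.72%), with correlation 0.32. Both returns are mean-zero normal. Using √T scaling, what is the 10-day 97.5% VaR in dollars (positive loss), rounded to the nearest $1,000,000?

σ_p = √(0.39²·4.334² + 0.61²·3.72² + 2·0.32·0.39·0.61·4.334·3.72) = 3.234%.
σ_{10d} = 3.234% × √10 = 10.227%.
z(97.5%) = 1.960.
VaR = 1.960 × 10.227% = 20.045%; on $500,000,000 that is $100,225,000.

$100,000,000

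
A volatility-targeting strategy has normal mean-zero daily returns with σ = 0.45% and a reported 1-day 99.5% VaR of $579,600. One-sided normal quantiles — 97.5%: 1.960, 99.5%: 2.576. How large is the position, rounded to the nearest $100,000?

$50,000,000

VaR as a fraction of value: z·σ = 2.576 × 0.45% = 1.1592%.
Position = $579,600 / 0.011592 = $50,000,000.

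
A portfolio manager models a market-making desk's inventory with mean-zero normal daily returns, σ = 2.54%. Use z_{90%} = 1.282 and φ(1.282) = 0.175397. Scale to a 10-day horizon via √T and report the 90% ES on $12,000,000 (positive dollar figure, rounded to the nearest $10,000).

σ_{10d} = 2.54% × √10 = 8.032%.
ES multiplier = φ(z)/(1−α) = 0.175397/0.1 = 1.754.
ES = 8.032% × 1.754 = 14.088%; on $12,000,000: $1,690,560.

$1,690,000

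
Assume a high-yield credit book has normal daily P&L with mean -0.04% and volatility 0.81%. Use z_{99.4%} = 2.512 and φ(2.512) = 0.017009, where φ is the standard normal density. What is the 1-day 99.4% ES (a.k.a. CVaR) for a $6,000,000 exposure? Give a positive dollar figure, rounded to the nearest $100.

$140,200

Tail multiplier: φ(z)/(1−α) = 0.017009 / 0.006 = 2.835.
ES = −(-0.04%) + 0.81% × 2.835 = 2.336%.
On $6,000,000: 0.02336 × $6,000,000 = $140,160.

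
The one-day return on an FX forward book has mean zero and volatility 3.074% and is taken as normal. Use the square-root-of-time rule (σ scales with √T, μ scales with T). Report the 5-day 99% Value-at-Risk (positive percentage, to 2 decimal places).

15.99%

At 99%, z = 2.326.
σ_{5d} = 3.074% × √5 = 6.874%.
VaR = 2.326 × 6.874% = 15.989%.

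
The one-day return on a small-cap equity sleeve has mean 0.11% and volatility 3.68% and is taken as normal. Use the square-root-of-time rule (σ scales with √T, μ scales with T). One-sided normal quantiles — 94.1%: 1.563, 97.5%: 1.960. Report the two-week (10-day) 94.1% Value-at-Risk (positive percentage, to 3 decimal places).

17.089%

σ_{10d} = 3.68% × √10 = 11.637%; μ_{10d} = 10 × 0.11% = 1.100%.
VaR = −(1.100%) + 1.563 × 11.637% = 17.089%.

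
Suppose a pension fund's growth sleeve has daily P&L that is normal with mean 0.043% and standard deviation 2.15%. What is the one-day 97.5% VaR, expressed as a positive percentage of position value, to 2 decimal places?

4.17%

At 97.5% one-sided, z = 1.960.
VaR = −μ + z·σ = −(0.043%) + 1.960 × 2.15% = 4.171%.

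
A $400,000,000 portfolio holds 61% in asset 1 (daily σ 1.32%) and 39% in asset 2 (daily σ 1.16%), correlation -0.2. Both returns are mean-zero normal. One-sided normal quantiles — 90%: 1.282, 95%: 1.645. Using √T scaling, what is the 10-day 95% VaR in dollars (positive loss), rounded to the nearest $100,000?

σ_p = √(0.61²·1.32² + 0.39²·1.16² + 2·-0.2·0.61·0.39·1.32·1.16) = 0.841%.
σ_{10d} = 0.841% × √10 = 2.659%.
VaR = 1.645 × 2.659% = 4.374%; on $400,000,000 that is $17,496,000.

$17,500,000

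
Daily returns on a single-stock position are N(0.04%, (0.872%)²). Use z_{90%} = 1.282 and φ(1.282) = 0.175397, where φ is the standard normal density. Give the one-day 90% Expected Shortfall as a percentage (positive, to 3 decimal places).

Tail multiplier: φ(z)/(1−α) = 0.175397 / 0.1 = 1.754.
ES = −(0.04%) + 0.872% × 1.754 = 1.489%.

1.489%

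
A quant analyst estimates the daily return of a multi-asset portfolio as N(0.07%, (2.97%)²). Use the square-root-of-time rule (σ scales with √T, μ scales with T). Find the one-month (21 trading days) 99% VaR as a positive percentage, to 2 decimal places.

30.19%

At 99%, z = 2.326.
σ_{21d} = 2.97% × √21 = 13.610%; μ_{21d} = 21 × 0.07% = 1.470%.
VaR = −(1.470%) + 2.326 × 13.610% = 30.187%.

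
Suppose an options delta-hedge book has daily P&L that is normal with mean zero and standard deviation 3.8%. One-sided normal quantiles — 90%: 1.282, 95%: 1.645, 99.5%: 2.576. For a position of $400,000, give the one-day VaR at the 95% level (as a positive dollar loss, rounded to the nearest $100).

$25,000

VaR = z·σ = 1.645 × 3.8% = 6.251%.
On $400,000: 0.06251 × $400,000 = $25,004.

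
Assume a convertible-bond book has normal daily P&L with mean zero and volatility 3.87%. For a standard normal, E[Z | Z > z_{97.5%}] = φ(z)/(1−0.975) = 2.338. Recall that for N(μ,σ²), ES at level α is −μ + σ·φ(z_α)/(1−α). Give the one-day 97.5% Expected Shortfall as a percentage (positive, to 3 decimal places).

ES = 3.87% × 2.338 = 9.048%.

9.048%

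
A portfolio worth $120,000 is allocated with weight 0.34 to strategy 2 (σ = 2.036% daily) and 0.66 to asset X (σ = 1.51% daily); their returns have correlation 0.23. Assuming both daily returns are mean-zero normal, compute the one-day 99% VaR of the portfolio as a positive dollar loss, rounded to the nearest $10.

$3,730

σ_p² = 0.34²·2.036² + 0.66²·1.51² + 2·0.23·0.34·0.66·2.036·1.51 = 1.7898 (%²).
σ_p = √1.7898 = 1.338%.
At 99%, z = 2.326.
VaR = 2.326 × 1.338% = 3.112%; on $120,000 that is $3,734.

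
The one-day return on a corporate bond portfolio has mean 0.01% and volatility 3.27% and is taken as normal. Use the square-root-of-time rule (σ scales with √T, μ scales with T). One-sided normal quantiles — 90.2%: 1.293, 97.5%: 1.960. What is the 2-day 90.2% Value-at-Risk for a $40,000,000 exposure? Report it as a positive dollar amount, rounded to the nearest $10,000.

$2,380,000

σ_{2d} = 3.27% × √2 = 4.624%; μ_{2d} = 2 × 0.01% = 0.020%.
VaR = −(0.020%) + 1.293 × 4.624% = 5.959%.
On $40,000,000: 0.05959 × $40,000,000 = $2,383,600.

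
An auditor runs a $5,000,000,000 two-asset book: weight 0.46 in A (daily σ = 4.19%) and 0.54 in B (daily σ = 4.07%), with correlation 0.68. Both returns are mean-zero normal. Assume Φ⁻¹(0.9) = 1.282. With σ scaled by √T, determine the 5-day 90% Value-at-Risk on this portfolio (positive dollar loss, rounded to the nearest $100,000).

$542,100,000

σ_p = √(0.46²·4.19² + 0.54²·4.07² + 2·0.68·0.46·0.54·4.19·4.07) = 3.782%.
σ_{5d} = 3.782% × √5 = 8.457%.
VaR = 1.282 × 8.457% = 10.842%; on $5,000,000,000 that is $542,100,000.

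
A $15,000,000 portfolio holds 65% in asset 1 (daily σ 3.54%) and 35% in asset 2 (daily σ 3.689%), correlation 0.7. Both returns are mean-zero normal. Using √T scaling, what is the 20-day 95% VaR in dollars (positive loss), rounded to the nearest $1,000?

σ_p = √(0.65²·3.54² + 0.35²·3.689² + 2·0.7·0.65·0.35·3.54·3.689) = 3.335%.
σ_{20d} = 3.335% × √20 = 14.915%.
z(95%) = 1.645.
VaR = 1.645 × 14.915% = 24.535%; on $15,000,000 that is $3,680,250.

$3,680,000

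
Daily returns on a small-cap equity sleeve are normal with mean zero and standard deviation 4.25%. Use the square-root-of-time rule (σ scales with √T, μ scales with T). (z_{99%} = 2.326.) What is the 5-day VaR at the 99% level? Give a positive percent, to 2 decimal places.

22.10%

σ_{5d} = 4.25% × √5 = 9.503%.
VaR = 2.326 × 9.503% = 22.104%.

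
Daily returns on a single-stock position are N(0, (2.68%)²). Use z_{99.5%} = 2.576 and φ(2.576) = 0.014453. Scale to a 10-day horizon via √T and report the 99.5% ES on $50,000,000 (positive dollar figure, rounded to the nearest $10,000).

$12,250,000

σ_{10d} = 2.68% × √10 = 8.475%.
ES multiplier = φ(z)/(1−α) = 0.014453/0.005 = 2.891.
ES = 8.475% × 2.891 = 24.501%; on $50,000,000: $12,250,500.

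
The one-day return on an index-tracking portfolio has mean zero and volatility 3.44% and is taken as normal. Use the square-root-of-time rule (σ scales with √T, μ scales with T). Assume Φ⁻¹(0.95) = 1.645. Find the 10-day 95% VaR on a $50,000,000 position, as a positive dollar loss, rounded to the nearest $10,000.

σ_{10d} = 3.44% × √10 = 10.878%.
VaR = 1.645 × 10.878% = 17.894%.
On $50,000,000: 0.17894 × $50,000,000 = $8,947,000.

$8,950,000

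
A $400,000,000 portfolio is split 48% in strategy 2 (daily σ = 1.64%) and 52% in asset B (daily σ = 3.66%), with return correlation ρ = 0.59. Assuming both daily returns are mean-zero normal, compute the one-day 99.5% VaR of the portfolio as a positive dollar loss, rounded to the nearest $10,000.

$25,260,000

σ_p² = 0.48²·1.64² + 0.52²·3.66² + 2·0.59·0.48·0.52·1.64·3.66 = 6.0097 (%²).
σ_p = √6.0097 = 2.451%.
At 99.5%, z = 2.576.
VaR = 2.576 × 2.451% = 6.314%; on $400,000,000 that is $25,256,000.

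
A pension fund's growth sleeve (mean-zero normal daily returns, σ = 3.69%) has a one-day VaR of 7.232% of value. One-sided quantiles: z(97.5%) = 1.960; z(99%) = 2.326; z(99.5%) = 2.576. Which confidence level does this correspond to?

97.5%

Implied z = VaR/σ = 7.232 / 3.69 = 1.960.
This matches z(97.5%) = 1.960.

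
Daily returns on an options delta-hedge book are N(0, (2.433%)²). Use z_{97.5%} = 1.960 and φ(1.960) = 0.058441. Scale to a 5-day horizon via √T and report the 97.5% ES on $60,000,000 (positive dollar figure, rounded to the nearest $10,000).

σ_{5d} = 2.433% × √5 = 5.440%.
ES multiplier = φ(z)/(1−α) = 0.058441/0.025 = 2.338.
ES = 5.440% × 2.338 = 12.719%; on $60,000,000: $7,631,400.

$7,630,000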